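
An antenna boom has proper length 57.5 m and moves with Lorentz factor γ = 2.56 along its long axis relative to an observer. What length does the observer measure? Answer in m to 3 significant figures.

L ≈ 22.5 m

γ = 2.56 (given)
Length contraction: L = L₀/γ = 57.5/2.56 = 22.5 m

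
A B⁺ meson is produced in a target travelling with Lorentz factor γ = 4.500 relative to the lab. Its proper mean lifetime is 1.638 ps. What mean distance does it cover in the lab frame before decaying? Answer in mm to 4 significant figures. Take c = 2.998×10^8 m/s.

β = √(1 − 1/γ²) = √(1 − 1/4.500²) = 0.974996
Dilated lifetime: Δt = γτ₀ = 4.500 × 1.638 ps = 7.37100 ps
d = vΔt = 0.974996c × 7.37100 ps = 2.92304×10^8 m/s × 7.37100×10^-12 s = 2.155 mm

d ≈ 2.155 mm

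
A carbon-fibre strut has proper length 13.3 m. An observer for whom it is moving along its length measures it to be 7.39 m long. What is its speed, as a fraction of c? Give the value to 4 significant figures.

γ = L₀/L = 13.3/7.39 = 1.79973
β = √(1 − 1/γ²) = 0.8314

β ≈ 0.8314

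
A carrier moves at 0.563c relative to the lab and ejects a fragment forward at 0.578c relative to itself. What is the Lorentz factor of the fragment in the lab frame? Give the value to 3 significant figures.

γ ≈ 1.97

u_lab = (0.578 + 0.563)/(1 + 0.578×0.563) = 1.141/1.32541 = 0.860863
γ = 1/√(1 − 0.860863²) = 1.97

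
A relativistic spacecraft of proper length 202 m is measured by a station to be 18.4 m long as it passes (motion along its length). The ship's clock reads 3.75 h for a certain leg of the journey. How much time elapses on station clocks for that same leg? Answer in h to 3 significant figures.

Length contraction ⇒ γ = L₀/L = 202/18.4 = 10.978
Time dilation: Δt = γτ₀ = 10.978 × 3.75 h = 41.2 h

Δt ≈ 41.2 h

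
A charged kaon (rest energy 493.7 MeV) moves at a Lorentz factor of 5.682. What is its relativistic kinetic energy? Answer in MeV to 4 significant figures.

γ = 5.682 (given)
K = (γ − 1)m₀c² = (5.682 − 1) × 493.7 MeV = 4.68200 × 493.7 MeV = 2312 MeV

K ≈ 2312 MeV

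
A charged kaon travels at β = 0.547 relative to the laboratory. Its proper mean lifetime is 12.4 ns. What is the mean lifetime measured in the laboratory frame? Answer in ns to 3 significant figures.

γ = 1/√(1 − 0.547²) = 1.1946
Time dilation: Δt = γτ₀ = 1.1946 × 12.4 ns = 14.8 ns

Δt ≈ 14.8 ns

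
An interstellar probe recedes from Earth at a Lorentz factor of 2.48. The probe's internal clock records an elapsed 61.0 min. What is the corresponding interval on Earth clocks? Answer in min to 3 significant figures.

Δt ≈ 151 min

γ = 2.48 (given)
Time dilation: Δt = γτ₀ = 2.48 × 61.0 min = 151 min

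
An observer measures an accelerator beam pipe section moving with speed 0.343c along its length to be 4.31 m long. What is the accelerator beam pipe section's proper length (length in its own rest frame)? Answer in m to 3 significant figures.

L₀ ≈ 4.59 m

γ = 1/√(1 − 0.343²) = 1.0646
L₀ = γL = 1.0646 × 4.31 = 4.59 m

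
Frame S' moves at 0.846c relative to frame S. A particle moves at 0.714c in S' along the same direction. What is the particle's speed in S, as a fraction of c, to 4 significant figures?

u ≈ 0.9725c

Relativistic velocity addition: u = (u' + v)/(1 + u'v/c²)
= (0.714 + 0.846)/(1 + 0.714×0.846) = 1.560/1.60404 = 0.9725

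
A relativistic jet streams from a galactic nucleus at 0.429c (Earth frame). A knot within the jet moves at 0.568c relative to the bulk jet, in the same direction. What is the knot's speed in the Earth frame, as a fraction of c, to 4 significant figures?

Relativistic velocity addition: u = (u' + v)/(1 + u'v/c²)
= (0.568 + 0.429)/(1 + 0.568×0.429) = 0.9970/1.24367 = 0.8017

u ≈ 0.8017c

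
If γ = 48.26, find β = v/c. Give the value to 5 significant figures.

β ≈ 0.99979

β = √(1 − 1/γ²) = √(1 − 1/48.26²) = √(0.9995706) = 0.99979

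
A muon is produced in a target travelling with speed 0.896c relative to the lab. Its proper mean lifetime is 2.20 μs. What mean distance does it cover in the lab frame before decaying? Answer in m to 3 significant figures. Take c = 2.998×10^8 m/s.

γ = 1/√(1 − 0.896²) = 2.2520
Dilated lifetime: Δt = γτ₀ = 2.2520 × 2.20 μs = 4.9544 μs
d = vΔt = 0.896c × 4.9544 μs = 2.6862×10^8 m/s × 4.9544×10^-6 s = 1330 m

d ≈ 1330 m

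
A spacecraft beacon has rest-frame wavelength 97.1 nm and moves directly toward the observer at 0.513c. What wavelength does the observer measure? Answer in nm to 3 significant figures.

Relativistic Doppler: λ_obs = λ_src √((1−β)/(1+β))
= 97.1 × √(0.48700/1.5130) = 97.1 × 0.56734 = 55.1 nm

λ_obs ≈ 55.1 nm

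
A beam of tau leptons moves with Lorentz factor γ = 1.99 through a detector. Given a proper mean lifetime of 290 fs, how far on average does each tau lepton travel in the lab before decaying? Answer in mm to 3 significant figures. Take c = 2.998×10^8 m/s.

d ≈ 0.150 mm

β = √(1 − 1/γ²) = √(1 − 1/1.99²) = 0.86457
Dilated lifetime: Δt = γτ₀ = 1.99 × 290 fs = 577.10 fs
d = vΔt = 0.86457c × 577.10 fs = 2.5920×10^8 m/s × 5.7710×10^-13 s = 0.150 mm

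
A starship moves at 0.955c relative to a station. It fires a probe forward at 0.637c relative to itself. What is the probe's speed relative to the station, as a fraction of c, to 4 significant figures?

u ≈ 0.9898c

Relativistic velocity addition: u = (u' + v)/(1 + u'v/c²)
= (0.637 + 0.955)/(1 + 0.637×0.955) = 1.592/1.60833 = 0.9898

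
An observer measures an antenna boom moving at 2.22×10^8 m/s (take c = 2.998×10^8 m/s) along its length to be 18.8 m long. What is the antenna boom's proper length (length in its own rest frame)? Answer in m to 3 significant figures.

β = v/c = 2.22×10^8 / 2.998×10^8 = 0.74049
γ = 1/√(1 − 0.74049²) = 1.4880
L₀ = γL = 1.4880 × 18.8 = 28.0 m

L₀ ≈ 28.0 m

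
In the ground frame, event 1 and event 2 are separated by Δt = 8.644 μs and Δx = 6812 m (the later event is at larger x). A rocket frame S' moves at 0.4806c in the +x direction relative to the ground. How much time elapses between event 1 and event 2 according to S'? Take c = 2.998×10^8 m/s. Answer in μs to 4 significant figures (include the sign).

Δt' ≈ -2.596 μs

γ = 1/√(1 − 0.4806²) = 1.14033
Δt' = γ(Δt − vΔx/c²) = 1.14033 × (8.644 μs − 0.4806×6812 m / (2.998×10^8 m/s))
= 1.14033 × (-2.27610 μs) = -2.596 μs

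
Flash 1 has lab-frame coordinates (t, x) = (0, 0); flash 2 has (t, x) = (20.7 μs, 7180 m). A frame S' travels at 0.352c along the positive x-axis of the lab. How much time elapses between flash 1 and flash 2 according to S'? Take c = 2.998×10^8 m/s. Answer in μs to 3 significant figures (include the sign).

γ = 1/√(1 − 0.352²) = 1.0684
Δt' = γ(Δt − vΔx/c²) = 1.0684 × (20.7 μs − 0.352×7180 m / (2.998×10^8 m/s))
= 1.0684 × (12.270 μs) = 13.1 μs

Δt' ≈ 13.1 μs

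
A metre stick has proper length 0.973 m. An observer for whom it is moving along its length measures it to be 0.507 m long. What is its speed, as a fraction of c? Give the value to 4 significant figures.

γ = L₀/L = 0.973/0.507 = 1.91913
β = √(1 − 1/γ²) = 0.8535

β ≈ 0.8535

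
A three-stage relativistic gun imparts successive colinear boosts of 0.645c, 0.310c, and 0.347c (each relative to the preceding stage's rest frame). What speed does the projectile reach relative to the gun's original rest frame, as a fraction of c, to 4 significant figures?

u ≈ 0.8955c

Compose boost 2: (0.310 + 0.645)/(1 + 0.310×0.645) = 0.9550/1.19995 = 0.795866
Compose boost 3: (0.347 + 0.795866)/(1 + 0.347×0.795866) = 1.14287/1.27617 = 0.8955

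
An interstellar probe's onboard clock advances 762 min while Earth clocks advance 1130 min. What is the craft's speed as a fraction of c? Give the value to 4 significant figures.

β ≈ 0.7384

γ = Δt/τ₀ = 1130/762 = 1.48294
β = √(1 − 1/γ²) = √(1 − 1/1.48294²) = 0.7384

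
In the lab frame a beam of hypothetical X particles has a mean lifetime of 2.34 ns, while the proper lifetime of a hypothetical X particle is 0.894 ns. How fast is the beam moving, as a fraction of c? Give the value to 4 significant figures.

β ≈ 0.9241

γ = Δt/τ₀ = 2.34/0.894 = 2.61745
β = √(1 − 1/γ²) = √(1 − 1/2.61745²) = 0.9241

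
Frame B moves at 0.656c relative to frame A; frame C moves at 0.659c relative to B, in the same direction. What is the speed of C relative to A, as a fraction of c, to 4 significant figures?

u ≈ 0.9181c

Compose boost 2: (0.659 + 0.656)/(1 + 0.659×0.656) = 1.315/1.43230 = 0.9181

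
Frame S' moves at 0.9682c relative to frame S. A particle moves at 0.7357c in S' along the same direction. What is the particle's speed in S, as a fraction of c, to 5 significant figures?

Relativistic velocity addition: u = (u' + v)/(1 + u'v/c²)
= (0.7357 + 0.9682)/(1 + 0.7357×0.9682) = 1.7039/1.712305 = 0.99509

u ≈ 0.99509c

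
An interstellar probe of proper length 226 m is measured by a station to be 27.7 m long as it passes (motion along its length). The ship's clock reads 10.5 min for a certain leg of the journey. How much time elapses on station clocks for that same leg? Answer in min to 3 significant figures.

Δt ≈ 85.7 min

Length contraction ⇒ γ = L₀/L = 226/27.7 = 8.1588
Time dilation: Δt = γτ₀ = 8.1588 × 10.5 min = 85.7 min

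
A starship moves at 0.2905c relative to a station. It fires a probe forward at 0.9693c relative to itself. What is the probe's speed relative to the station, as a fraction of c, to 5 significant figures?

u ≈ 0.98300c

Relativistic velocity addition: u = (u' + v)/(1 + u'v/c²)
= (0.9693 + 0.2905)/(1 + 0.9693×0.2905) = 1.2598/1.281582 = 0.98300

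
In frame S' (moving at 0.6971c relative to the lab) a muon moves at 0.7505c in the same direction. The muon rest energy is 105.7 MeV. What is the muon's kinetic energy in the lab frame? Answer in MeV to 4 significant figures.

K ≈ 234.1 MeV

u_lab = (0.7505 + 0.6971)/(1 + 0.7505×0.6971) = 0.9503842
γ = 1/√(1 − 0.9503842²) = 3.21462
K = (γ − 1)m₀c² = (3.21462 − 1) × 105.7 = 2.21462 × 105.7 = 234.1 MeV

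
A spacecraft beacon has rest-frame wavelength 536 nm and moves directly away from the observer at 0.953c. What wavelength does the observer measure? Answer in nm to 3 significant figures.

Relativistic Doppler: λ_obs = λ_src √((1+β)/(1−β))
= 536 × √(1.9530/0.047000) = 536 × 6.4462 = 3460 nm

λ_obs ≈ 3460 nm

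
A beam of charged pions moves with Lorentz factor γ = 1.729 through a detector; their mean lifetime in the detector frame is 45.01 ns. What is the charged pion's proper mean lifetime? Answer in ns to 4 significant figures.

τ₀ ≈ 26.03 ns

γ = 1.729 (given)
Proper time: τ₀ = Δt/γ = 45.01/1.729 = 26.03 ns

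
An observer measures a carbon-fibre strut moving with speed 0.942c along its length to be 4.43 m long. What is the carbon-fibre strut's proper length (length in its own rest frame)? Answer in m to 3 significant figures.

γ = 1/√(1 − 0.942²) = 2.9796
L₀ = γL = 2.9796 × 4.43 = 13.2 m

L₀ ≈ 13.2 m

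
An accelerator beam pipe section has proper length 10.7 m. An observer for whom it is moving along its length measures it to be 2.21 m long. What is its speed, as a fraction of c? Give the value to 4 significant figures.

β ≈ 0.9784

γ = L₀/L = 10.7/2.21 = 4.84163
β = √(1 − 1/γ²) = 0.9784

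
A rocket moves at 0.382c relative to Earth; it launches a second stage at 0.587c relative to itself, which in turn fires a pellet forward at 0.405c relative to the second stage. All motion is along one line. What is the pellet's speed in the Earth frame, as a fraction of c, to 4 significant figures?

u ≈ 0.9061c

Compose boost 2: (0.587 + 0.382)/(1 + 0.587×0.382) = 0.9690/1.22423 = 0.791515
Compose boost 3: (0.405 + 0.791515)/(1 + 0.405×0.791515) = 1.19652/1.32056 = 0.9061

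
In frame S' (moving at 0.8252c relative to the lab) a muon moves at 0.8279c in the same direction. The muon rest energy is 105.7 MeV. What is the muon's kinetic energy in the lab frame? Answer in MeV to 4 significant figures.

u_lab = (0.8279 + 0.8252)/(1 + 0.8279×0.8252) = 0.9821273
γ = 1/√(1 − 0.9821273²) = 5.31299
K = (γ − 1)m₀c² = (5.31299 − 1) × 105.7 = 4.31299 × 105.7 = 455.9 MeV

K ≈ 455.9 MeV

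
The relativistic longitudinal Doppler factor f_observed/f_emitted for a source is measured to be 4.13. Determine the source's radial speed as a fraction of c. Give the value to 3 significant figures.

f_obs/f_src = √((1+β)/(1−β)) = 4.13  ⇒  (1+β)/(1−β) = 17.057
β = |1 − D²|/(1 + D²) = |1 − 17.057|/(1 + 17.057) = 0.889

β ≈ 0.889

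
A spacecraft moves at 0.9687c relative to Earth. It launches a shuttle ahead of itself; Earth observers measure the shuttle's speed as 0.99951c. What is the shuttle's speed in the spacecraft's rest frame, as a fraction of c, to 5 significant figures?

u' ≈ 0.96964c

Inverse velocity addition: u' = (u − v)/(1 − uv/c²)
= (0.99951 − 0.9687)/(1 − 0.99951×0.9687) = 0.030810/0.03177466 = 0.96964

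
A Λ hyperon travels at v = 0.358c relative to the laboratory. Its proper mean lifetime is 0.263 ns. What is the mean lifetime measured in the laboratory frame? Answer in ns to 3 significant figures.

γ = 1/√(1 − 0.358²) = 1.0710
Time dilation: Δt = γτ₀ = 1.0710 × 0.263 ns = 0.282 ns

Δt ≈ 0.282 ns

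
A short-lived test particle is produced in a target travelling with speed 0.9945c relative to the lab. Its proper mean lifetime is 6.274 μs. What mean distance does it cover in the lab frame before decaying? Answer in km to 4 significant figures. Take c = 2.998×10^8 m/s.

d ≈ 17.86 km

γ = 1/√(1 − 0.9945²) = 9.54776
Dilated lifetime: Δt = γτ₀ = 9.54776 × 6.274 μs = 59.9027 μs
d = vΔt = 0.9945c × 59.9027 μs = 2.98151×10^8 m/s × 5.99027×10^-5 s = 17.86 km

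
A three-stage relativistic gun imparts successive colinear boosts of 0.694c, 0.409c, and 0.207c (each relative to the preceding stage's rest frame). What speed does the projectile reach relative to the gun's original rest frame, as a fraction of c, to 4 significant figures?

Compose boost 2: (0.409 + 0.694)/(1 + 0.409×0.694) = 1.103/1.28385 = 0.859137
Compose boost 3: (0.207 + 0.859137)/(1 + 0.207×0.859137) = 1.06614/1.17784 = 0.9052

u ≈ 0.9052c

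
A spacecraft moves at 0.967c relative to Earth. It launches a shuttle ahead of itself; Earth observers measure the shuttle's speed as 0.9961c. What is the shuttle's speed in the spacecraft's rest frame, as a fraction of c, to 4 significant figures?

Inverse velocity addition: u' = (u − v)/(1 − uv/c²)
= (0.9961 − 0.967)/(1 − 0.9961×0.967) = 0.02910/0.0367713 = 0.7914

u' ≈ 0.7914c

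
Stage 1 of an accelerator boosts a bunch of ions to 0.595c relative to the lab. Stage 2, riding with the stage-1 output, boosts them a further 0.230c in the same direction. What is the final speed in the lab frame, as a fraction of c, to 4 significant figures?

u ≈ 0.7257c

Compose boost 2: (0.230 + 0.595)/(1 + 0.230×0.595) = 0.8250/1.13685 = 0.7257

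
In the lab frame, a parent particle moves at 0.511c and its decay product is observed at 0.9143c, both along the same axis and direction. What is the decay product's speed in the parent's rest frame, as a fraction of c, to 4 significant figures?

u' ≈ 0.7570c

Inverse velocity addition: u' = (u − v)/(1 − uv/c²)
= (0.9143 − 0.511)/(1 − 0.9143×0.511) = 0.4033/0.532793 = 0.7570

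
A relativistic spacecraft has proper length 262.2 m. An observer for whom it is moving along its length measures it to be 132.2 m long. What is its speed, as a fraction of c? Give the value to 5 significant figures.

β ≈ 0.86359

γ = L₀/L = 262.2/132.2 = 1.983359
β = √(1 − 1/γ²) = 0.86359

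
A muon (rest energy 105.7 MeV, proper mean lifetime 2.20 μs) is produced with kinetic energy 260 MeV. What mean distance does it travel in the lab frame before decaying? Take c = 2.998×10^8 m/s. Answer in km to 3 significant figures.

d ≈ 2.18 km

γ = 1 + K/(m₀c²) = 1 + 260/105.7 = 3.4598
β = √(1 − 1/γ²) = 0.95732
Dilated lifetime: γτ₀ = 3.4598 × 2.20 μs = 7.6115 μs
d = βc·γτ₀ = 0.95732 × (2.998×10^8 m/s) × 7.6115×10^-6 s = 2.18 km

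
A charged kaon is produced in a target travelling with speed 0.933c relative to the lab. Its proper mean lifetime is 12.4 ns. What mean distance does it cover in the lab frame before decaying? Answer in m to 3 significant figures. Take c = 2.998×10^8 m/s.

d ≈ 9.64 m

γ = 1/√(1 − 0.933²) = 2.7787
Dilated lifetime: Δt = γτ₀ = 2.7787 × 12.4 ns = 34.456 ns
d = vΔt = 0.933c × 34.456 ns = 2.7971×10^8 m/s × 3.4456×10^-8 s = 9.64 m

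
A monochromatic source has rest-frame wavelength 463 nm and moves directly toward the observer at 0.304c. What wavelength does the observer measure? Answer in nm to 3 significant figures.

Relativistic Doppler: λ_obs = λ_src √((1−β)/(1+β))
= 463 × √(0.69600/1.3040) = 463 × 0.73058 = 338 nm

λ_obs ≈ 338 nm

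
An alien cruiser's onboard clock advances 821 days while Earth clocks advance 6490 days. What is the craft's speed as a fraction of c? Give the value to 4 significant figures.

γ = Δt/τ₀ = 6490/821 = 7.90499
β = √(1 − 1/γ²) = √(1 − 1/7.90499²) = 0.9920

β ≈ 0.9920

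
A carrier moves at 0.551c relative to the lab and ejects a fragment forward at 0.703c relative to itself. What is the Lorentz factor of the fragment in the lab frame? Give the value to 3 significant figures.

u_lab = (0.703 + 0.551)/(1 + 0.703×0.551) = 1.254/1.38735 = 0.903880
γ = 1/√(1 − 0.903880²) = 2.34

γ ≈ 2.34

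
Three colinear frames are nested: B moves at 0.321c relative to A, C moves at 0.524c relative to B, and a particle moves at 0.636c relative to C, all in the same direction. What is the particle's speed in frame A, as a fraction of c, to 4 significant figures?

u ≈ 0.9310c

Compose boost 2: (0.524 + 0.321)/(1 + 0.524×0.321) = 0.8450/1.16820 = 0.723333
Compose boost 3: (0.636 + 0.723333)/(1 + 0.636×0.723333) = 1.35933/1.46004 = 0.9310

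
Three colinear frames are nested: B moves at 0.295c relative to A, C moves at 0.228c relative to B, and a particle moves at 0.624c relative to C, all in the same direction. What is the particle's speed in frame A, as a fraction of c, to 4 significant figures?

u ≈ 0.8532c

Compose boost 2: (0.228 + 0.295)/(1 + 0.228×0.295) = 0.5230/1.06726 = 0.490040
Compose boost 3: (0.624 + 0.490040)/(1 + 0.624×0.490040) = 1.11404/1.30578 = 0.8532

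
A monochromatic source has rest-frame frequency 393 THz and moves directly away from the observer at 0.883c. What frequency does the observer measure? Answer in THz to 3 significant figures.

Relativistic Doppler: f_obs = f_src √((1−β)/(1+β))
= 393 × √(0.11700/1.8830) = 393 × 0.24927 = 98.0 THz

f_obs ≈ 98.0 THz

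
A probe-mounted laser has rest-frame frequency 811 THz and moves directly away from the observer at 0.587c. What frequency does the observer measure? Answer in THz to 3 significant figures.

f_obs ≈ 414 THz

Relativistic Doppler: f_obs = f_src √((1−β)/(1+β))
= 811 × √(0.41300/1.5870) = 811 × 0.51014 = 414 THz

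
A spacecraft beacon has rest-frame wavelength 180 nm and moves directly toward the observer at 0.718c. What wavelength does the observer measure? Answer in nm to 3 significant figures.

Relativistic Doppler: λ_obs = λ_src √((1−β)/(1+β))
= 180 × √(0.28200/1.7180) = 180 × 0.40515 = 72.9 nm

λ_obs ≈ 72.9 nm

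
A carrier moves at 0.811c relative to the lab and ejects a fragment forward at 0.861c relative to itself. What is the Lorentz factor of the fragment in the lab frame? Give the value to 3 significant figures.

u_lab = (0.861 + 0.811)/(1 + 0.861×0.811) = 1.672/1.69827 = 0.984531
γ = 1/√(1 − 0.984531²) = 5.71

γ ≈ 5.71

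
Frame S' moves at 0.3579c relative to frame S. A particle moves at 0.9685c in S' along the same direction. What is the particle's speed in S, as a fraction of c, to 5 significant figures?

Relativistic velocity addition: u = (u' + v)/(1 + u'v/c²)
= (0.9685 + 0.3579)/(1 + 0.9685×0.3579) = 1.3264/1.346626 = 0.98498

u ≈ 0.98498c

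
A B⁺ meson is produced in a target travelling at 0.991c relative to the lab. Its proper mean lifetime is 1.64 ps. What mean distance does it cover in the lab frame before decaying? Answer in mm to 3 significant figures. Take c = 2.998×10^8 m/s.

d ≈ 3.64 mm

γ = 1/√(1 − 0.991²) = 7.4704
Dilated lifetime: Δt = γτ₀ = 7.4704 × 1.64 ps = 12.251 ps
d = vΔt = 0.991c × 12.251 ps = 2.9710×10^8 m/s × 1.2251×10^-11 s = 3.64 mm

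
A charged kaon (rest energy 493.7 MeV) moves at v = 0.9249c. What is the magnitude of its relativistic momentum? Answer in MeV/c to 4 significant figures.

p ≈ 1201 MeV/c

γ = 1/√(1 − 0.9249²) = 2.63012
p = γβm₀c = 2.63012 × 0.9249 × 493.7 MeV/c = 1201 MeV/c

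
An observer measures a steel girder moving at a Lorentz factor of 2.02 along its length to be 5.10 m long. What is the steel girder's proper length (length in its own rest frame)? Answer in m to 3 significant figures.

γ = 2.02 (given)
L₀ = γL = 2.02 × 5.10 = 10.3 m

L₀ ≈ 10.3 m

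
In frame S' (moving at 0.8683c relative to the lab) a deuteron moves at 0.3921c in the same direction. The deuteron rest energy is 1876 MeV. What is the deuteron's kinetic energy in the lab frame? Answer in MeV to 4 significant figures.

u_lab = (0.3921 + 0.8683)/(1 + 0.3921×0.8683) = 0.9402739
γ = 1/√(1 − 0.9402739²) = 2.93756
K = (γ − 1)m₀c² = (2.93756 − 1) × 1876 = 1.93756 × 1876 = 3635 MeV

K ≈ 3635 MeV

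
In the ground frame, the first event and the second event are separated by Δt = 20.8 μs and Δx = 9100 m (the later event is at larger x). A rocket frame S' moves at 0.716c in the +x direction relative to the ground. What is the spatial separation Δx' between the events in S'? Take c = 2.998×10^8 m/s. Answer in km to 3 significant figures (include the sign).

γ = 1/√(1 − 0.716²) = 1.4325
Δx' = γ(Δx − vΔt) = 1.4325 × (9100 m − 0.716×(2.998×10^8 m/s)×20.8×10^-6 s)
= 1.4325 × (4635.1 m) = 6.64 km

Δx' ≈ 6.64 km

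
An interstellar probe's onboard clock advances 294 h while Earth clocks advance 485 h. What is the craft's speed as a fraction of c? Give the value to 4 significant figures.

β ≈ 0.7953

γ = Δt/τ₀ = 485/294 = 1.64966
β = √(1 − 1/γ²) = √(1 − 1/1.64966²) = 0.7953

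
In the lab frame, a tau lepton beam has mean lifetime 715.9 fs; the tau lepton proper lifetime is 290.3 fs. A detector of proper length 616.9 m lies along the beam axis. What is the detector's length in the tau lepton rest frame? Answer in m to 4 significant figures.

L ≈ 250.2 m

Time dilation ⇒ γ = Δt/τ₀ = 715.9/290.3 = 2.46607
Length contraction: L = L₀/γ = 616.9/2.46607 = 250.2 m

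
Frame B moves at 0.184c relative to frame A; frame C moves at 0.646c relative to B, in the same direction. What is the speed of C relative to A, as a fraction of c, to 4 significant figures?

Compose boost 2: (0.646 + 0.184)/(1 + 0.646×0.184) = 0.8300/1.11886 = 0.7418

u ≈ 0.7418c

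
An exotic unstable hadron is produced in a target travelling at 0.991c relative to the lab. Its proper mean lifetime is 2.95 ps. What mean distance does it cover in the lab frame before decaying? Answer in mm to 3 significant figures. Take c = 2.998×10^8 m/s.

d ≈ 6.55 mm

γ = 1/√(1 − 0.991²) = 7.4704
Dilated lifetime: Δt = γτ₀ = 7.4704 × 2.95 ps = 22.038 ps
d = vΔt = 0.991c × 22.038 ps = 2.9710×10^8 m/s × 2.2038×10^-11 s = 6.55 mm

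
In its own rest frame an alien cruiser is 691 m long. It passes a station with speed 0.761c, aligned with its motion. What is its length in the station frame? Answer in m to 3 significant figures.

L ≈ 448 m

γ = 1/√(1 − 0.761²) = 1.5414
Length contraction: L = L₀/γ = 691/1.5414 = 448 m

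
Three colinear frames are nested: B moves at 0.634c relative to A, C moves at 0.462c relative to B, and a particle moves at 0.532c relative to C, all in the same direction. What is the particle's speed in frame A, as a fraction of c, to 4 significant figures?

u ≈ 0.9509c

Compose boost 2: (0.462 + 0.634)/(1 + 0.462×0.634) = 1.096/1.29291 = 0.847701
Compose boost 3: (0.532 + 0.847701)/(1 + 0.532×0.847701) = 1.37970/1.45098 = 0.9509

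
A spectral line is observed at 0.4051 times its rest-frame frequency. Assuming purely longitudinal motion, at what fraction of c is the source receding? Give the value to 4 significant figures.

β ≈ 0.7181

f_obs/f_src = √((1−β)/(1+β)) = 0.4051  ⇒  (1−β)/(1+β) = 0.164106
β = |1 − D²|/(1 + D²) = |1 − 0.164106|/(1 + 0.164106) = 0.7181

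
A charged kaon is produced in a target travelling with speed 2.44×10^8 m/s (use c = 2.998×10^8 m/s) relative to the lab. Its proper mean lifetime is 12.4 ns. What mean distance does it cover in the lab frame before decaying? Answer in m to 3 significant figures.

β = v/c = 2.44×10^8 / 2.998×10^8 = 0.81388
γ = 1/√(1 − 0.81388²) = 1.7211
Dilated lifetime: Δt = γτ₀ = 1.7211 × 12.4 ns = 21.341 ns
d = vΔt = 0.81388c × 21.341 ns = 2.4400×10^8 m/s × 2.1341×10^-8 s = 5.21 m

d ≈ 5.21 m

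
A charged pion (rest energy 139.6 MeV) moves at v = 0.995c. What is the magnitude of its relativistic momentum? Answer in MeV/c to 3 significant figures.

p ≈ 1390 MeV/c

γ = 1/√(1 − 0.995²) = 10.013
p = γβm₀c = 10.013 × 0.995 × 139.6 MeV/c = 1390 MeV/c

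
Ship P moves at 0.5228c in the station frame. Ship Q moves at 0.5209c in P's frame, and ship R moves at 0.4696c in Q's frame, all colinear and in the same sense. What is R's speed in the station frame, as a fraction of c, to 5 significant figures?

Compose boost 2: (0.5209 + 0.5228)/(1 + 0.5209×0.5228) = 1.0437/1.272327 = 0.8203083
Compose boost 3: (0.4696 + 0.8203083)/(1 + 0.4696×0.8203083) = 1.289908/1.385217 = 0.93120

u ≈ 0.93120c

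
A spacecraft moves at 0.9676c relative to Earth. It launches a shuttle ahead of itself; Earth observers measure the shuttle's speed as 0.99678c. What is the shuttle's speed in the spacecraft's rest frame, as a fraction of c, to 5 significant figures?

u' ≈ 0.82161c

Inverse velocity addition: u' = (u − v)/(1 − uv/c²)
= (0.99678 − 0.9676)/(1 − 0.99678×0.9676) = 0.029180/0.03551567 = 0.82161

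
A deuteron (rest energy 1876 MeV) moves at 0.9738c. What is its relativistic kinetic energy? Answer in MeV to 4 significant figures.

γ = 1/√(1 − 0.9738²) = 4.39742
K = (γ − 1)m₀c² = (4.39742 − 1) × 1876 MeV = 3.39742 × 1876 MeV = 6374 MeV

K ≈ 6374 MeV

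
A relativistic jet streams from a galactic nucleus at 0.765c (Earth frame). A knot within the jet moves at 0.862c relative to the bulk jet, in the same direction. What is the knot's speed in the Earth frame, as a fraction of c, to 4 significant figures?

u ≈ 0.9805c

Relativistic velocity addition: u = (u' + v)/(1 + u'v/c²)
= (0.862 + 0.765)/(1 + 0.862×0.765) = 1.627/1.65943 = 0.9805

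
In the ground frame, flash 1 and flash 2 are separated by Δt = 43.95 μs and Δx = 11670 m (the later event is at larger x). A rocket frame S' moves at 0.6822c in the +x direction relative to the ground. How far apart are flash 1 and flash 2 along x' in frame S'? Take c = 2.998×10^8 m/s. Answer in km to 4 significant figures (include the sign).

Δx' ≈ 3.667 km

γ = 1/√(1 − 0.6822²) = 1.36768
Δx' = γ(Δx − vΔt) = 1.36768 × (11670 m − 0.6822×(2.998×10^8 m/s)×43.95×10^-6 s)
= 1.36768 × (2681.19 m) = 3.667 km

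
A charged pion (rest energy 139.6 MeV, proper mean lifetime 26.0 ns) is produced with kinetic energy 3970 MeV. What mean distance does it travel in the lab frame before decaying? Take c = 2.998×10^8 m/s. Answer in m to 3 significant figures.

d ≈ 229 m

γ = 1 + K/(m₀c²) = 1 + 3970/139.6 = 29.438
β = √(1 − 1/γ²) = 0.99942
Dilated lifetime: γτ₀ = 29.438 × 26.0 ns = 765.40 ns
d = βc·γτ₀ = 0.99942 × (2.998×10^8 m/s) × 7.6540×10^-7 s = 229 m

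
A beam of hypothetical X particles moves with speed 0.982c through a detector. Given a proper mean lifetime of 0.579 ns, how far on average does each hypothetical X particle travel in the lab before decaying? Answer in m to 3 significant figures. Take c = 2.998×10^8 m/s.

γ = 1/√(1 − 0.982²) = 5.2943
Dilated lifetime: Δt = γτ₀ = 5.2943 × 0.579 ns = 3.0654 ns
d = vΔt = 0.982c × 3.0654 ns = 2.9440×10^8 m/s × 3.0654×10^-9 s = 0.902 m

d ≈ 0.902 m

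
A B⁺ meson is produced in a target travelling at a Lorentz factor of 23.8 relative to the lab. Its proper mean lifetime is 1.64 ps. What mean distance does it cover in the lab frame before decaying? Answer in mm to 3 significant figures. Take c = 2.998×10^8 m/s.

β = √(1 − 1/γ²) = √(1 − 1/23.8²) = 0.99912
Dilated lifetime: Δt = γτ₀ = 23.8 × 1.64 ps = 39.032 ps
d = vΔt = 0.99912c × 39.032 ps = 2.9954×10^8 m/s × 3.9032×10^-11 s = 11.7 mm

d ≈ 11.7 mm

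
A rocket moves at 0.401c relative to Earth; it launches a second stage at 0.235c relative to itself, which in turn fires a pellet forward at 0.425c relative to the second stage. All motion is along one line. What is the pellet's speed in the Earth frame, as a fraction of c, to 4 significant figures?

Compose boost 2: (0.235 + 0.401)/(1 + 0.235×0.401) = 0.6360/1.09424 = 0.581228
Compose boost 3: (0.425 + 0.581228)/(1 + 0.425×0.581228) = 1.00623/1.24702 = 0.8069

u ≈ 0.8069c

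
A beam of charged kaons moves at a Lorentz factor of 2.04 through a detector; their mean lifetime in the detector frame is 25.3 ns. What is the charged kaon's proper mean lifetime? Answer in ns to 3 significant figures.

γ = 2.04 (given)
Proper time: τ₀ = Δt/γ = 25.3/2.04 = 12.4 ns

τ₀ ≈ 12.4 ns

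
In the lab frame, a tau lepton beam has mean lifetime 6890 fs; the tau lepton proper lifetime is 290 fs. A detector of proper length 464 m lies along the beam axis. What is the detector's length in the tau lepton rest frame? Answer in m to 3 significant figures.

Time dilation ⇒ γ = Δt/τ₀ = 6890/290 = 23.759
Length contraction: L = L₀/γ = 464/23.759 = 19.5 m

L ≈ 19.5 m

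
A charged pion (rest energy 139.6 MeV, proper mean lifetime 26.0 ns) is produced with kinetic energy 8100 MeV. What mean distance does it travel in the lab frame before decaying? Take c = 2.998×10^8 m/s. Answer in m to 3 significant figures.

d ≈ 460 m

γ = 1 + K/(m₀c²) = 1 + 8100/139.6 = 59.023
β = √(1 − 1/γ²) = 0.99986
Dilated lifetime: γτ₀ = 59.023 × 26.0 ns = 1534.6 ns
d = βc·γτ₀ = 0.99986 × (2.998×10^8 m/s) × 1.5346×10^-6 s = 460 m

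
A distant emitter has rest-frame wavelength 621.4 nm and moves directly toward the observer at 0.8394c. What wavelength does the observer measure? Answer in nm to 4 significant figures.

Relativistic Doppler: λ_obs = λ_src √((1−β)/(1+β))
= 621.4 × √(0.160600/1.83940) = 621.4 × 0.295484 = 183.6 nm

λ_obs ≈ 183.6 nm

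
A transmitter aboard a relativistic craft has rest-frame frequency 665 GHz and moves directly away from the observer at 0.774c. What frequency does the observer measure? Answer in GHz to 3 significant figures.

Relativistic Doppler: f_obs = f_src √((1−β)/(1+β))
= 665 × √(0.22600/1.7740) = 665 × 0.35693 = 237 GHz

f_obs ≈ 237 GHz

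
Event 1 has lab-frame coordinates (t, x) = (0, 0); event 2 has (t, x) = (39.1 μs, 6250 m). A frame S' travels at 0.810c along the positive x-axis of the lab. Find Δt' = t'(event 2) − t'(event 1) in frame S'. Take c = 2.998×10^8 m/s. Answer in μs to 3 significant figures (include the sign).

γ = 1/√(1 − 0.810²) = 1.7052
Δt' = γ(Δt − vΔx/c²) = 1.7052 × (39.1 μs − 0.810×6250 m / (2.998×10^8 m/s))
= 1.7052 × (22.214 μs) = 37.9 μs

Δt' ≈ 37.9 μs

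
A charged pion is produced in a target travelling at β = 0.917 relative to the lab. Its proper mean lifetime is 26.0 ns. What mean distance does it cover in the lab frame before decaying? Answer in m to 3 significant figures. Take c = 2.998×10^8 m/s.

d ≈ 17.9 m

γ = 1/√(1 − 0.917²) = 2.5070
Dilated lifetime: Δt = γτ₀ = 2.5070 × 26.0 ns = 65.181 ns
d = vΔt = 0.917c × 65.181 ns = 2.7492×10^8 m/s × 6.5181×10^-8 s = 17.9 m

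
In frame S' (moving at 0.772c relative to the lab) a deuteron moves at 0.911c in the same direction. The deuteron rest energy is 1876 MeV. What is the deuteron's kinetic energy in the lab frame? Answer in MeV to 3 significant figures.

K ≈ 10300 MeV

u_lab = (0.911 + 0.772)/(1 + 0.911×0.772) = 0.988087
γ = 1/√(1 − 0.988087²) = 6.4978
K = (γ − 1)m₀c² = (6.4978 − 1) × 1876 = 5.4978 × 1876 = 10300 MeV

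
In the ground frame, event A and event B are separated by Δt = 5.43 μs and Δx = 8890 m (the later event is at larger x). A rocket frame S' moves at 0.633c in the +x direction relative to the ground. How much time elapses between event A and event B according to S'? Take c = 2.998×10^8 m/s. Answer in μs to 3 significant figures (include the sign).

Δt' ≈ -17.2 μs

γ = 1/√(1 − 0.633²) = 1.2917
Δt' = γ(Δt − vΔx/c²) = 1.2917 × (5.43 μs − 0.633×8890 m / (2.998×10^8 m/s))
= 1.2917 × (-13.340 μs) = -17.2 μs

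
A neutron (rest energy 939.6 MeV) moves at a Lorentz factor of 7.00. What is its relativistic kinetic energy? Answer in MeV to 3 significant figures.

K ≈ 5640 MeV

γ = 7.00 (given)
K = (γ − 1)m₀c² = (7.00 − 1) × 939.6 MeV = 6.0000 × 939.6 MeV = 5640 MeV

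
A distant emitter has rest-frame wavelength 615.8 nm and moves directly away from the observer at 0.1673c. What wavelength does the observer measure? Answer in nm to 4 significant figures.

λ_obs ≈ 729.1 nm

Relativistic Doppler: λ_obs = λ_src √((1+β)/(1−β))
= 615.8 × √(1.16730/0.832700) = 615.8 × 1.18399 = 729.1 nm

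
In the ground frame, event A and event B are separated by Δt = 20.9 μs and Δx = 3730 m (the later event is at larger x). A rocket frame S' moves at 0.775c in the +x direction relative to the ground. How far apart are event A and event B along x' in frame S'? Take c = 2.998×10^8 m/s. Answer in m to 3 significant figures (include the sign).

γ = 1/√(1 − 0.775²) = 1.5824
Δx' = γ(Δx − vΔt) = 1.5824 × (3730 m − 0.775×(2.998×10^8 m/s)×20.9×10^-6 s)
= 1.5824 × (-1126.0 m) = -1780 m

Δx' ≈ -1780 m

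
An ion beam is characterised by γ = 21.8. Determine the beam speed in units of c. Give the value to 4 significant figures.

β = √(1 − 1/γ²) = √(1 − 1/21.8²) = √(0.997896) = 0.9989

β ≈ 0.9989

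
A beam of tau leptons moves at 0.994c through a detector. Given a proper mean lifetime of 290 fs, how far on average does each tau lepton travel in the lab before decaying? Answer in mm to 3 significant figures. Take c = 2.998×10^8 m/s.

γ = 1/√(1 − 0.994²) = 9.1424
Dilated lifetime: Δt = γτ₀ = 9.1424 × 290 fs = 2651.3 fs
d = vΔt = 0.994c × 2651.3 fs = 2.9800×10^8 m/s × 2.6513×10^-12 s = 0.790 mm

d ≈ 0.790 mm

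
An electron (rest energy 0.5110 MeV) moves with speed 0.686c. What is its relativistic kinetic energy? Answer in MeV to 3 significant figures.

γ = 1/√(1 − 0.686²) = 1.3744
K = (γ − 1)m₀c² = (1.3744 − 1) × 0.5110 MeV = 0.37438 × 0.5110 MeV = 0.191 MeV

K ≈ 0.191 MeV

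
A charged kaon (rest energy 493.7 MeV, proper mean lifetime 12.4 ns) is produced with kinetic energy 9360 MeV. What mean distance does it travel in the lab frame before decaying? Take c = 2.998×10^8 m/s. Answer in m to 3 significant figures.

γ = 1 + K/(m₀c²) = 1 + 9360/493.7 = 19.959
β = √(1 − 1/γ²) = 0.99874
Dilated lifetime: γτ₀ = 19.959 × 12.4 ns = 247.49 ns
d = βc·γτ₀ = 0.99874 × (2.998×10^8 m/s) × 2.4749×10^-7 s = 74.1 m

d ≈ 74.1 m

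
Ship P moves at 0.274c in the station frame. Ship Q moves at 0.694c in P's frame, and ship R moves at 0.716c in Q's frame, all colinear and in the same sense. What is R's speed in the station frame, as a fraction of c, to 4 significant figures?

Compose boost 2: (0.694 + 0.274)/(1 + 0.694×0.274) = 0.9680/1.19016 = 0.813339
Compose boost 3: (0.716 + 0.813339)/(1 + 0.716×0.813339) = 1.52934/1.58235 = 0.9665

u ≈ 0.9665c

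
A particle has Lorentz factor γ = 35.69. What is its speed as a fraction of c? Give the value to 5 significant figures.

β = √(1 − 1/γ²) = √(1 − 1/35.69²) = √(0.9992149) = 0.99961

β ≈ 0.99961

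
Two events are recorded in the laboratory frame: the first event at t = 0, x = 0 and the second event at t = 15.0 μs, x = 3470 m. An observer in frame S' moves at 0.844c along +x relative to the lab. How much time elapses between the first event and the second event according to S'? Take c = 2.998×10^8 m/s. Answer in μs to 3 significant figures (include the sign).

γ = 1/√(1 − 0.844²) = 1.8645
Δt' = γ(Δt − vΔx/c²) = 1.8645 × (15.0 μs − 0.844×3470 m / (2.998×10^8 m/s))
= 1.8645 × (5.2312 μs) = 9.75 μs

Δt' ≈ 9.75 μs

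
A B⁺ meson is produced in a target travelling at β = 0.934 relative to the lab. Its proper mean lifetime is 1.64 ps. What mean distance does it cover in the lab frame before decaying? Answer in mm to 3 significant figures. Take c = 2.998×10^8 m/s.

d ≈ 1.29 mm

γ = 1/√(1 − 0.934²) = 2.7990
Dilated lifetime: Δt = γτ₀ = 2.7990 × 1.64 ps = 4.5903 ps
d = vΔt = 0.934c × 4.5903 ps = 2.8001×10^8 m/s × 4.5903×10^-12 s = 1.29 mm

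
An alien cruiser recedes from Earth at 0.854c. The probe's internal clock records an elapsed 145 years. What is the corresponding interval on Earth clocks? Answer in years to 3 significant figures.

γ = 1/√(1 − 0.854²) = 1.9221
Time dilation: Δt = γτ₀ = 1.9221 × 145 years = 279 years

Δt ≈ 279 years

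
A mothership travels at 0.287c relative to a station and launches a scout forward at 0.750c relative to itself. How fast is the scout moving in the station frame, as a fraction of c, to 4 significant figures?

Compose boost 2: (0.750 + 0.287)/(1 + 0.750×0.287) = 1.037/1.21525 = 0.8533

u ≈ 0.8533c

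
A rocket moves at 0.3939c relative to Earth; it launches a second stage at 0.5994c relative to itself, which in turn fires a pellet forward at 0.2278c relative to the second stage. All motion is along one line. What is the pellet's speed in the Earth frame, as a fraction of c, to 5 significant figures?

Compose boost 2: (0.5994 + 0.3939)/(1 + 0.5994×0.3939) = 0.99330/1.236104 = 0.8035734
Compose boost 3: (0.2278 + 0.8035734)/(1 + 0.2278×0.8035734) = 1.031373/1.183054 = 0.87179

u ≈ 0.87179c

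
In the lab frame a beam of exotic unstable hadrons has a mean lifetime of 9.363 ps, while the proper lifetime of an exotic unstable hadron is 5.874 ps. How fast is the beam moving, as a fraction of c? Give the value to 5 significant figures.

γ = Δt/τ₀ = 9.363/5.874 = 1.593973
β = √(1 − 1/γ²) = √(1 − 1/1.593973²) = 0.77873

β ≈ 0.77873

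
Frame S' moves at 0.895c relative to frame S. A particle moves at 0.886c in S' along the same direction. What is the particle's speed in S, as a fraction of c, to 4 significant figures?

Relativistic velocity addition: u = (u' + v)/(1 + u'v/c²)
= (0.886 + 0.895)/(1 + 0.886×0.895) = 1.781/1.79297 = 0.9933

u ≈ 0.9933c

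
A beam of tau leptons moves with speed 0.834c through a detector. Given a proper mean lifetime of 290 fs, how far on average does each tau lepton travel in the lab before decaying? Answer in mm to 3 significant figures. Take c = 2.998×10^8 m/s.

γ = 1/√(1 − 0.834²) = 1.8124
Dilated lifetime: Δt = γτ₀ = 1.8124 × 290 fs = 525.59 fs
d = vΔt = 0.834c × 525.59 fs = 2.5003×10^8 m/s × 5.2559×10^-13 s = 0.131 mm

d ≈ 0.131 mm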